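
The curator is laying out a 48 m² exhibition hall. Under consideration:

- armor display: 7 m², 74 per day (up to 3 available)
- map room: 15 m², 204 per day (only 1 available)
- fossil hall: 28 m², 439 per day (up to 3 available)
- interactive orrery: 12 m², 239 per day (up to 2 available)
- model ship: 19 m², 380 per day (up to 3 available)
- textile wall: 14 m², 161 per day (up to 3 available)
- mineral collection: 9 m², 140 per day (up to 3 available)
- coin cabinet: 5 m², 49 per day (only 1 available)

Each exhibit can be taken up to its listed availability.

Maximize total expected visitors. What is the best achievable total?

907

A density-first pass picks 2×model ship + mineral collection — 900 at 47 m².
Dropping model ship and mineral collection frees 28 m²; slotting in 2×interactive orrery + coin cabinet (29 m²) lifts the total to 907 at 48 m².
That's the maximum — no swap from here does better than 907.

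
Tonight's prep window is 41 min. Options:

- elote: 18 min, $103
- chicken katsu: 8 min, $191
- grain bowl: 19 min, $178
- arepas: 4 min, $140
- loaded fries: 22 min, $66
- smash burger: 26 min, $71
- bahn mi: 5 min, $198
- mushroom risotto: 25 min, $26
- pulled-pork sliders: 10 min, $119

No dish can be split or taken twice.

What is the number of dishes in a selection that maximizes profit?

4

Best achievable profit is 707.
One optimal bundle: chicken katsu + grain bowl + arepas + bahn mi (36 min).
Every optimal selection uses 4 dishes.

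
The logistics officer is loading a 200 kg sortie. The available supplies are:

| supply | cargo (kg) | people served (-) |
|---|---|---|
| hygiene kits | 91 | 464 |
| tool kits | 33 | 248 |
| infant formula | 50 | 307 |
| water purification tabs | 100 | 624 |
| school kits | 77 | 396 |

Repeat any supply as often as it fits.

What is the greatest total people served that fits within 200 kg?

Taking 6×tool kits: 198 kg used, 1488 in people served.
No other feasible combination exceeds 1488.

1488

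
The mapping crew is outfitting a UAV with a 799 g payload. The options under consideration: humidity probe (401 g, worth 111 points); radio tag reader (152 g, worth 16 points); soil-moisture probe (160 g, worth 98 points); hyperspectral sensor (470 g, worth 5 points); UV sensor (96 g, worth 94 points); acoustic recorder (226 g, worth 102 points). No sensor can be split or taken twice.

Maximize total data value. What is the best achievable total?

311

Ranking by ratio (data value/g): UV sensor 0.98, soil-moisture probe 0.61, acoustic recorder 0.45.
A density-first pass picks radio tag reader + soil-moisture probe + UV sensor + acoustic recorder — 310 at 634 g.
The 248 g tied up in radio tag reader and UV sensor is better spent on humidity probe — total rises to 311 (787 g).
That's the maximum — no swap from here does better than 311.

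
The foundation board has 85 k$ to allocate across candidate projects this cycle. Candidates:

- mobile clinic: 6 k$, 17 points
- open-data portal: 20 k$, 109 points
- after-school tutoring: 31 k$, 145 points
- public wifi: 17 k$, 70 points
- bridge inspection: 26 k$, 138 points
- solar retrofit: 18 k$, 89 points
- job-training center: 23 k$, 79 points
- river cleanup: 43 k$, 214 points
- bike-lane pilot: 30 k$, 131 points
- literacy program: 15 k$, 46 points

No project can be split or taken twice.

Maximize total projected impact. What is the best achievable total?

Filling by ratio: open-data portal + public wifi + bridge inspection + solar retrofit for 406, with 4 k$ left unused.
The 43 k$ tied up in public wifi and bridge inspection is better spent on river cleanup — total rises to 412 (81 k$).
Next best is mobile clinic + open-data portal + after-school tutoring + bridge inspection at 409 (83 k$) — short by 3.

412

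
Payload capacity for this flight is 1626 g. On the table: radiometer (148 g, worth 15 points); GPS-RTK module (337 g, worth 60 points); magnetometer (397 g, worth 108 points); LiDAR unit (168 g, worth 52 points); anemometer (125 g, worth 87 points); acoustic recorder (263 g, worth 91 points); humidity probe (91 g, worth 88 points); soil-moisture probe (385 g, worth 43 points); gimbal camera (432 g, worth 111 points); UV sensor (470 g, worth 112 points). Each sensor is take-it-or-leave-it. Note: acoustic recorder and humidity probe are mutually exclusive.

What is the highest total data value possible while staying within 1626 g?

510

Taking GPS-RTK module + LiDAR unit + anemometer + humidity probe + gimbal camera + UV sensor: 1623 g used, 510 in data value.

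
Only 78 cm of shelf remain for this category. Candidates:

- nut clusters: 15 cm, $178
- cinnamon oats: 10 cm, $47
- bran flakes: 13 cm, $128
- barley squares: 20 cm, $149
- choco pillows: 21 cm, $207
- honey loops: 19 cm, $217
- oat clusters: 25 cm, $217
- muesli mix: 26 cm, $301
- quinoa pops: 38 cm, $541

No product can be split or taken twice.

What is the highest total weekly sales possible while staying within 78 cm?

970

A density-first pass picks nut clusters + honey loops + quinoa pops — 936 at 72 cm.
The 34 cm tied up in nut clusters and honey loops is better spent on bran flakes + muesli mix — total rises to 970 (77 cm).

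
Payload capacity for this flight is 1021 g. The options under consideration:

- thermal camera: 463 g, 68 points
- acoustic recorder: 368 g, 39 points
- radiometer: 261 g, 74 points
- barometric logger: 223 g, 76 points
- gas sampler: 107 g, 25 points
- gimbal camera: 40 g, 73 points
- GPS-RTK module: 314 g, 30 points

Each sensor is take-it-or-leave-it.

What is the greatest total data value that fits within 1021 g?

291

The ratio heuristic lands on acoustic recorder + radiometer + barometric logger + gas sampler + gimbal camera (287) but leaves 22 g idle.
Replace acoustic recorder and gas sampler with thermal camera: the trade gains 4 net, giving 291 at 987 g.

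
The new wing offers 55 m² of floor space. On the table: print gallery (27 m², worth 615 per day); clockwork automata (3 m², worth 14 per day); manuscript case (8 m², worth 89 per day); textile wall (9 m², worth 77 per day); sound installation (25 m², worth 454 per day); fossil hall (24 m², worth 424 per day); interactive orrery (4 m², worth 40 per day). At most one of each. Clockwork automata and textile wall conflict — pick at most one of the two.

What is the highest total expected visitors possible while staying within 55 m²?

1083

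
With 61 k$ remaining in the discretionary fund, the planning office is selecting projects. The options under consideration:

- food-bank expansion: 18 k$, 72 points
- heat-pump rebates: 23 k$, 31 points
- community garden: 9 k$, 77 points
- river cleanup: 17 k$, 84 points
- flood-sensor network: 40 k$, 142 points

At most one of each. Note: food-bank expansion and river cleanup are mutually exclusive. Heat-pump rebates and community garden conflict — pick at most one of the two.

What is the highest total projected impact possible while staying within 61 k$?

226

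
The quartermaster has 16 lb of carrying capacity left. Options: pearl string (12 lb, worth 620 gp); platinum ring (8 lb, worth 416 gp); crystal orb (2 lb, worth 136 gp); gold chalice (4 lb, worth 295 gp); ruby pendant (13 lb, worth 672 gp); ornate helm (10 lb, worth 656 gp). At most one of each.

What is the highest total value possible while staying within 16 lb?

1087

The ratio ordering already packs tightly: crystal orb + gold chalice + ornate helm, 16 lb, 1087.
The closest alternative, gold chalice + ornate helm, reaches only 951.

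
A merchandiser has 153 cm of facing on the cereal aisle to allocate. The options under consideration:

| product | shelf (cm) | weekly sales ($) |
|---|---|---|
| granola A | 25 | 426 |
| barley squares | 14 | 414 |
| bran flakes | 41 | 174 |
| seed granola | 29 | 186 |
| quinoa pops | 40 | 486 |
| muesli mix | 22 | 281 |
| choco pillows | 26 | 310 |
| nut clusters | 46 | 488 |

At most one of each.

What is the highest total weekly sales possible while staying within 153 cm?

2124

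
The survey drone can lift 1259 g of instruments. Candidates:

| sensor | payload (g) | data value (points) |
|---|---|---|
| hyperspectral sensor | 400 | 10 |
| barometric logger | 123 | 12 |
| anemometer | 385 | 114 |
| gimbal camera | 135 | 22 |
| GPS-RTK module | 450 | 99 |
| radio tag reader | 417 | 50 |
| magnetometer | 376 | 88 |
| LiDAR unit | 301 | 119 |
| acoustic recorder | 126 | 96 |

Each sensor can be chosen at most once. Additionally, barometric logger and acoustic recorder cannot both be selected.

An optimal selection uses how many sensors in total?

Best achievable data value is 417.
One optimal bundle: anemometer + magnetometer + LiDAR unit + acoustic recorder (1188 g).
Every optimal selection uses 4 sensors.

4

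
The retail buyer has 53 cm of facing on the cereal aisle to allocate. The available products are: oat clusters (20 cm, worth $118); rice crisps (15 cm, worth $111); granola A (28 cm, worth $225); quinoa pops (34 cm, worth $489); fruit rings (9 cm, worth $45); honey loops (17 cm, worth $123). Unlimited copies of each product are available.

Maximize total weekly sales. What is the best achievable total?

Greedy by ratio would take rice crisps + quinoa pops: 49 cm used, total 600.
Dropping rice crisps frees 15 cm; slotting in honey loops (17 cm) lifts the total to 612 at 51 cm.
The spare 2 cm is too small for any remaining product, and no exchange beats 612.

612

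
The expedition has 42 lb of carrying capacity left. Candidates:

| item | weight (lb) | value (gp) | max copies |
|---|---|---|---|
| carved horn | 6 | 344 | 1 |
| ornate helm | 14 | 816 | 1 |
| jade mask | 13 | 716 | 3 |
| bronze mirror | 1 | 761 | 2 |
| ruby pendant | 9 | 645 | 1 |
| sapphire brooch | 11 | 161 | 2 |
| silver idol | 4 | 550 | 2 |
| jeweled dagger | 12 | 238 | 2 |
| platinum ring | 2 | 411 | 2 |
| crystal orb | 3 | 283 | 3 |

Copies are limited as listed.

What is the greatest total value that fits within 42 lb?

5371

Ranking by ratio (value/lb): bronze mirror 761.00, platinum ring 205.50, silver idol 137.50, crystal orb 94.33.
Taking the top-ratio items first gives carved horn + 2×bronze mirror + ruby pendant + 2×silver idol + 2×platinum ring + 3×crystal orb for 5282 (38 lb).
Dropping carved horn and crystal orb frees 9 lb; slotting in jade mask (13 lb) lifts the total to 5371 at 42 lb.
No other feasible combination exceeds 5371.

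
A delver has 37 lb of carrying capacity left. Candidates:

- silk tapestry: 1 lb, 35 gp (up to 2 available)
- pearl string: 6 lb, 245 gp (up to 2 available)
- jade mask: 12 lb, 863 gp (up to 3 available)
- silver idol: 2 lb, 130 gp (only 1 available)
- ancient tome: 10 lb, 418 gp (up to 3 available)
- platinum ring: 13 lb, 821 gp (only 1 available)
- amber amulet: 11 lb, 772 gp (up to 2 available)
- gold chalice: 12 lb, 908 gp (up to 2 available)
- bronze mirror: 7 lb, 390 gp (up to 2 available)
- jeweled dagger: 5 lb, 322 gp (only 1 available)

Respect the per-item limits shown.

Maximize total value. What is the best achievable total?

2718

Greedy by ratio would take silk tapestry + jade mask + 2×gold chalice: 37 lb used, total 2714.
The 13 lb tied up in silk tapestry and jade mask is better spent on silver idol + amber amulet — total rises to 2718 (37 lb).
Nothing else within 37 lb beats 2718.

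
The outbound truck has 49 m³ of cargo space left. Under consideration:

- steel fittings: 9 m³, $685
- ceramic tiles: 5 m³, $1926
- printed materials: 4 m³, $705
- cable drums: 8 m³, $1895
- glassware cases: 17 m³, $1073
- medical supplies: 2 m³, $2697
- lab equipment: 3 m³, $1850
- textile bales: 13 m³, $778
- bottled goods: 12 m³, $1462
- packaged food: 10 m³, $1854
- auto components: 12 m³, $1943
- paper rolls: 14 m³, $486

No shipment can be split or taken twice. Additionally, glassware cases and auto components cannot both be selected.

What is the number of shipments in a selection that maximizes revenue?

The maximum revenue within 49 m³ is 12870.
ceramic tiles + printed materials + cable drums + medical supplies + lab equipment + packaged food + auto components hits 12870 at 44 m³.
Every optimal selection uses 7 shipments.

7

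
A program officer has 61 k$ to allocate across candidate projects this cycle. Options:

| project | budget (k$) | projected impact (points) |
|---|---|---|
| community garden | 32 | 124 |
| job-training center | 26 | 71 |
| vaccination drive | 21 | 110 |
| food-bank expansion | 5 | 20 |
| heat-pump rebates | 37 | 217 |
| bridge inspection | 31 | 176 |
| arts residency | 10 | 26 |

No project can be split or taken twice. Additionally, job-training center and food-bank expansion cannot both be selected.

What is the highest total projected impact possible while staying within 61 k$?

Best packing: vaccination drive + heat-pump rebates — 58 k$, 327 total.

327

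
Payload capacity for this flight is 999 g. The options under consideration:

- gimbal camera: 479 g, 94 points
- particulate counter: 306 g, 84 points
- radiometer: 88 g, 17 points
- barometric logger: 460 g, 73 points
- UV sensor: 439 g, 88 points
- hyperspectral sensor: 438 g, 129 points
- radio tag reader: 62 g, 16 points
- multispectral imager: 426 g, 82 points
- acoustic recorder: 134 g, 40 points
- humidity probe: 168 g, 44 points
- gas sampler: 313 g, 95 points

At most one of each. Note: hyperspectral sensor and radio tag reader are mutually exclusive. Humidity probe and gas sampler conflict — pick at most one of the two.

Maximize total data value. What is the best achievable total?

281

Density check — gas sampler 0.30, acoustic recorder 0.30, hyperspectral sensor 0.29 are the best per g.
Best packing: radiometer + hyperspectral sensor + acoustic recorder + gas sampler — 973 g, 281 total.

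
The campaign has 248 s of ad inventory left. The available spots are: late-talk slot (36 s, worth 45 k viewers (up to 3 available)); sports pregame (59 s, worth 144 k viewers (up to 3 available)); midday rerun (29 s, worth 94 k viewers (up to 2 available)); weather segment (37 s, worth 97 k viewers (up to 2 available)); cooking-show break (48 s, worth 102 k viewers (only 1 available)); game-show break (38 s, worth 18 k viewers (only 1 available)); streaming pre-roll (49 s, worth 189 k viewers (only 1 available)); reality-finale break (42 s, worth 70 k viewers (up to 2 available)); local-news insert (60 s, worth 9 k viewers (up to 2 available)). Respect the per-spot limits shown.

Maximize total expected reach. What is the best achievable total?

By expected reach per s: streaming pre-roll 3.86, midday rerun 3.24, weather segment 2.62, sports pregame 2.44 lead.
The ratio ordering already packs tightly: sports pregame + 2×midday rerun + 2×weather segment + streaming pre-roll, 240 s, 715.
The spare 8 s is too small for any remaining spot, and no exchange beats 715.

715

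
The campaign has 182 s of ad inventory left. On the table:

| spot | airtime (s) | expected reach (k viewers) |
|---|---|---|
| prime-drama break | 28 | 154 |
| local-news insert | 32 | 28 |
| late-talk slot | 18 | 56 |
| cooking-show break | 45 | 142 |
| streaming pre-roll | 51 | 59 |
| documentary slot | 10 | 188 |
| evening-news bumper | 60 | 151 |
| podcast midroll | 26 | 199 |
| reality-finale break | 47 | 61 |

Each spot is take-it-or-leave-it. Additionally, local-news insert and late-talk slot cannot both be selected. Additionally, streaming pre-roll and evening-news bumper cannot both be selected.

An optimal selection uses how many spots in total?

5

Optimal total is 834.
One optimal bundle: prime-drama break + cooking-show break + documentary slot + evening-news bumper + podcast midroll (169 s).
All optima have 5 spots.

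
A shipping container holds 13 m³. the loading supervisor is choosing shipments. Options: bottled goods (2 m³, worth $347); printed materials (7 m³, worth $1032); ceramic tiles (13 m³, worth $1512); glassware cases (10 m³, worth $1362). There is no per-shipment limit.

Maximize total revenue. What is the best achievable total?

2082

Taking 6×bottled goods: 12 m³ used, 2082 in revenue.
That's the maximum — no swap from here does better than 2082.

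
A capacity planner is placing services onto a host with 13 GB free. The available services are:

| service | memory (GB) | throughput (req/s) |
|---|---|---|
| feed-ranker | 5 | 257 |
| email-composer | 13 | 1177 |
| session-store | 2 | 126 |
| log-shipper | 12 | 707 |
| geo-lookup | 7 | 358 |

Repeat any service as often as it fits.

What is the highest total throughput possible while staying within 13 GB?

1177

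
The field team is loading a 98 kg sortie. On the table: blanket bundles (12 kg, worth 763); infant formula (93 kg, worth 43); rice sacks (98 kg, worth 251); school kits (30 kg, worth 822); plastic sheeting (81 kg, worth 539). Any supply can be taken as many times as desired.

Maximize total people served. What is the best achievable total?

6104

Best packing: 8×blanket bundles — 96 kg, 6104 total.
Nothing else within 98 kg beats 6104.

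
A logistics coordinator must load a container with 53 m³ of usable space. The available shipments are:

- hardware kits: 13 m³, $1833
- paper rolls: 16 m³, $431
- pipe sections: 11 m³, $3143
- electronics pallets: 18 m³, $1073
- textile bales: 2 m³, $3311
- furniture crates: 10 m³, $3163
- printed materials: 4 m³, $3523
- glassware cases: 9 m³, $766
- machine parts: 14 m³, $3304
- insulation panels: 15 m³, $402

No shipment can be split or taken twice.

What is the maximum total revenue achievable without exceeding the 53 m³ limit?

Pipe sections + textile bales + furniture crates + printed materials + glassware cases + machine parts uses 50 of the 53 m³ and totals 17210.
An exhaustive check of the 1024 subsets confirms 17210.

17210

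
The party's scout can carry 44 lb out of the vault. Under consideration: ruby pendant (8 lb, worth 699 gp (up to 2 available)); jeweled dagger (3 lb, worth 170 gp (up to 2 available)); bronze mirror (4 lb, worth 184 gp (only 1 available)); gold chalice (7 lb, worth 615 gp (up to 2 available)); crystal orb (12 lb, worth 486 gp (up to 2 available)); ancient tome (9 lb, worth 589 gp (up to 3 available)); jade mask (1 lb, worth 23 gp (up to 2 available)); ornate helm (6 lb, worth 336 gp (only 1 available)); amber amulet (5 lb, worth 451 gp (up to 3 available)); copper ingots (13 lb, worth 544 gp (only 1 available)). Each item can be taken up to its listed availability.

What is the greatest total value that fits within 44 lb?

3723

Taking the top-ratio items first gives ruby pendant + 2×jeweled dagger + 2×gold chalice + jade mask + 3×amber amulet for 3645 (44 lb).
The 8 lb tied up in jeweled dagger and amber amulet is better spent on ruby pendant — total rises to 3723 (44 lb).
That's the maximum — no swap from here does better than 3723.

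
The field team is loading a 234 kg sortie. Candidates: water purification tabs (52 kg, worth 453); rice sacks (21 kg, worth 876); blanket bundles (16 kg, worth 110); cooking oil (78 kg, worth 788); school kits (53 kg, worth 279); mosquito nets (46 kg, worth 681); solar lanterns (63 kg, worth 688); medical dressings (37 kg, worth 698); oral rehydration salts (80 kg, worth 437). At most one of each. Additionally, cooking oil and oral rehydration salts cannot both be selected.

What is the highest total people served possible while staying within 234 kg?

3496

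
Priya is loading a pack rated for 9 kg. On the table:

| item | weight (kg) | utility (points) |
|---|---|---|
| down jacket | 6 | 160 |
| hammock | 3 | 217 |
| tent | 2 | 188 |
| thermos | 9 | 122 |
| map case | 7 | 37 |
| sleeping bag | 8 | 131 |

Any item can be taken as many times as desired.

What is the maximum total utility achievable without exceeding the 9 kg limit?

781

Ranking by ratio (utility/kg): tent 94.00, hammock 72.33, down jacket 26.67.
A density-first pass picks 4×tent — 752 at 8 kg.
The 2 kg tied up in tent is better spent on hammock — total rises to 781 (9 kg).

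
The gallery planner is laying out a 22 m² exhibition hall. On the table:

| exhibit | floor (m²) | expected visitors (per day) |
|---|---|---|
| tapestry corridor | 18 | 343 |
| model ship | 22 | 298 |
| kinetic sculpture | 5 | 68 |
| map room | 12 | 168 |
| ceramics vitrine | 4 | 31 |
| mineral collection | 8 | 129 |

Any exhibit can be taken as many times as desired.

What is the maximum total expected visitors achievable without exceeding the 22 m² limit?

374

By expected visitors per m²: tapestry corridor 19.06, mineral collection 16.12, map room 14.00, kinetic sculpture 13.60 lead.
Tapestry corridor + ceramics vitrine uses 22 of the 22 m² and totals 374.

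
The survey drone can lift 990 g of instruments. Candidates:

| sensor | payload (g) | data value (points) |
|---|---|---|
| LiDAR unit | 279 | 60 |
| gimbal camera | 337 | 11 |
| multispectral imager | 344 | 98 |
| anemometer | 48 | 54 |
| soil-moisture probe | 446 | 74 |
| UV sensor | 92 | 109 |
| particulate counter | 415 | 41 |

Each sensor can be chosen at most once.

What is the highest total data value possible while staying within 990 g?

335

Filling by ratio: LiDAR unit + multispectral imager + anemometer + UV sensor for 321, with 227 g left unused.
The 279 g tied up in LiDAR unit is better spent on soil-moisture probe — total rises to 335 (930 g).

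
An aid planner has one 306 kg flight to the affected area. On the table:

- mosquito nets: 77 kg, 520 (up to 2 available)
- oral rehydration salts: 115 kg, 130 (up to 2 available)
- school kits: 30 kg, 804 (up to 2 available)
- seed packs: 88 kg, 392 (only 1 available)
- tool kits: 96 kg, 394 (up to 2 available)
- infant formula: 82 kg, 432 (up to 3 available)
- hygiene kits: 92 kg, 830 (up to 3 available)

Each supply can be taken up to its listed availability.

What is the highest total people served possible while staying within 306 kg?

Density check — school kits 26.80, hygiene kits 9.02, mosquito nets 6.75, infant formula 5.27 are the best per kg.
Taking the top-ratio supplies first gives 2×school kits + 2×hygiene kits for 3268 (244 kg).
Replace hygiene kits with 2×mosquito nets: the trade gains 210 net, giving 3478 at 306 kg.

3478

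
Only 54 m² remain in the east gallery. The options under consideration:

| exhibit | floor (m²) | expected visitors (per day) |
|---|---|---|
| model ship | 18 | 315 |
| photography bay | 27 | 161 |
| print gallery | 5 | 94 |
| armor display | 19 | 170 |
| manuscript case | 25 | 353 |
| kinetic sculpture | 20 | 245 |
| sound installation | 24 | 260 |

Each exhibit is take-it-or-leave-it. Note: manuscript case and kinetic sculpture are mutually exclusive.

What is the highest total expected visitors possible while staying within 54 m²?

Density check — print gallery 18.80, model ship 17.50, manuscript case 14.12, kinetic sculpture 12.25 are the best per m².
The ratio ordering already packs tightly: model ship + print gallery + manuscript case, 48 m², 762.

762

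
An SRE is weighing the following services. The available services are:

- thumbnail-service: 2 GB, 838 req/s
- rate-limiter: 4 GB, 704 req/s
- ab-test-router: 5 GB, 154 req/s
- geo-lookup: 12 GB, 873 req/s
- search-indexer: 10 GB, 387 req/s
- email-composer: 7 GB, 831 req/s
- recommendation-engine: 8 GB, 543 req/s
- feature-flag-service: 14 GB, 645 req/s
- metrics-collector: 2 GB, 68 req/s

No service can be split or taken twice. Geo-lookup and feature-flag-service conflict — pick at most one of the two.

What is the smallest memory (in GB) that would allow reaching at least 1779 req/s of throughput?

13

Look for the lowest-memory combination reaching 1779.
thumbnail-service + rate-limiter + email-composer: 2373 throughput at 13 GB.
Any bundle with less than 13 GB falls short of 1779.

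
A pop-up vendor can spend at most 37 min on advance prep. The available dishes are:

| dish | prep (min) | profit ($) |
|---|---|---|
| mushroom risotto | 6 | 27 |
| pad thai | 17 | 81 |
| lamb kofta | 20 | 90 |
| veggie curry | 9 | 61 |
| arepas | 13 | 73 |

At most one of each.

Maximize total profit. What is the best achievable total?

181

A density-first pass picks mushroom risotto + veggie curry + arepas — 161 at 28 min.
Dropping veggie curry frees 9 min; slotting in pad thai (17 min) lifts the total to 181 at 36 min.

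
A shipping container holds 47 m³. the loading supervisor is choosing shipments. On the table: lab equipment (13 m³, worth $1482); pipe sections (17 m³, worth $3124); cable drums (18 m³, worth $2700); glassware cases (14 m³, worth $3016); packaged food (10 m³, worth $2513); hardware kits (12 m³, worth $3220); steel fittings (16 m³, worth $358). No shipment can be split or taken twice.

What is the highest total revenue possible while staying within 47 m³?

A density-first pass picks glassware cases + packaged food + hardware kits — 8749 at 36 m³.
Dropping packaged food frees 10 m³; slotting in pipe sections (17 m³) lifts the total to 9360 at 43 m³.
That's the maximum — no swap from here does better than 9360.

9360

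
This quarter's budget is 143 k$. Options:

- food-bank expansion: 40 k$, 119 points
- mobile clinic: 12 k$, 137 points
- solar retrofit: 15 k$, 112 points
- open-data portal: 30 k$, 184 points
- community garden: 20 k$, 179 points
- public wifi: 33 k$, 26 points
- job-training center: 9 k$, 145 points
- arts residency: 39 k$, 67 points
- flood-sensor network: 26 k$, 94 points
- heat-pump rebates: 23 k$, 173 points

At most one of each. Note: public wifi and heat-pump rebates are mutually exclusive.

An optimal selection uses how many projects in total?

7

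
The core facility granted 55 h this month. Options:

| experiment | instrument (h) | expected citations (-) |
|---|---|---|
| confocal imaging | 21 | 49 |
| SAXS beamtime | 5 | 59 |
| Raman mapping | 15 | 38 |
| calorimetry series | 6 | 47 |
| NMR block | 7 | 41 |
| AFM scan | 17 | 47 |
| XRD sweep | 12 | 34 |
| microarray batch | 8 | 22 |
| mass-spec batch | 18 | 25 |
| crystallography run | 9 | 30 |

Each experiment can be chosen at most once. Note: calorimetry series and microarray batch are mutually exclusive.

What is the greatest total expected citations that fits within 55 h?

Best packing: SAXS beamtime + Raman mapping + calorimetry series + NMR block + XRD sweep + crystallography run — 54 h, 249 total.
Next best is confocal imaging + SAXS beamtime + Raman mapping + calorimetry series + NMR block at 234 (54 h) — short by 15.

249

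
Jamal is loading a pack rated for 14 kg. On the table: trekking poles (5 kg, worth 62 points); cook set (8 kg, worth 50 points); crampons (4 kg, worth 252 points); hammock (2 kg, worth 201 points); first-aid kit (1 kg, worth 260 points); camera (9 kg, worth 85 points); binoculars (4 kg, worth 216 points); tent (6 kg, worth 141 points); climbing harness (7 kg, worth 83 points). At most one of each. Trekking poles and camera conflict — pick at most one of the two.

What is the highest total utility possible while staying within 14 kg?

Density check — first-aid kit 260.00, hammock 100.50, crampons 63.00 are the best per kg.
Best packing: crampons + hammock + first-aid kit + binoculars — 11 kg, 929 total.
Runner-up crampons + hammock + first-aid kit + tent tops out at 854.

929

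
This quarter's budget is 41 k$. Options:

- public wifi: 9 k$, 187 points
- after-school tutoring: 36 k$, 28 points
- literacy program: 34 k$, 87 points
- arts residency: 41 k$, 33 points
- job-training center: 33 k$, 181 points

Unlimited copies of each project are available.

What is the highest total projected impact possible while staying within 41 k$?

748

The ratio ordering already packs tightly: 4×public wifi, 36 k$, 748.
Nothing else within 41 k$ beats 748.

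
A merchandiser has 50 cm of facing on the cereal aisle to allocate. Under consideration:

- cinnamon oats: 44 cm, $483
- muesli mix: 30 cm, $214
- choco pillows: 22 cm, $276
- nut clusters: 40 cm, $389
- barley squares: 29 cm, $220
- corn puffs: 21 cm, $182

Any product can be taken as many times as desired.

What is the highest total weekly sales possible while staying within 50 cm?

552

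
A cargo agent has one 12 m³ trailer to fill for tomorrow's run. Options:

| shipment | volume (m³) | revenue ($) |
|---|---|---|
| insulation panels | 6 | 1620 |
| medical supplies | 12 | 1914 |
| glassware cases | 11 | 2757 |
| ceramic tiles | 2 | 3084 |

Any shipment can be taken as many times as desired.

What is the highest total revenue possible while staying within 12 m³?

Density check — ceramic tiles 1542.00, insulation panels 270.00, glassware cases 250.64 are the best per m³.
Best packing: 6×ceramic tiles — 12 m³, 18504 total.
That's the maximum — no swap from here does better than 18504.

18504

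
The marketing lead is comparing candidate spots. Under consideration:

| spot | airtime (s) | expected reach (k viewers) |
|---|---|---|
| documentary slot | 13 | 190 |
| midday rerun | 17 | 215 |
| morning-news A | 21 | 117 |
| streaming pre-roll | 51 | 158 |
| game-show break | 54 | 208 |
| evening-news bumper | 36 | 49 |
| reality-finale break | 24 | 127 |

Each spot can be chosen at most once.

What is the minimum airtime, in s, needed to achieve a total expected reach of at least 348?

30

Look for the lowest-airtime combination reaching 348.
documentary slot + midday rerun: 405 expected reach at 30 s.
Any bundle with less than 30 s falls short of 348.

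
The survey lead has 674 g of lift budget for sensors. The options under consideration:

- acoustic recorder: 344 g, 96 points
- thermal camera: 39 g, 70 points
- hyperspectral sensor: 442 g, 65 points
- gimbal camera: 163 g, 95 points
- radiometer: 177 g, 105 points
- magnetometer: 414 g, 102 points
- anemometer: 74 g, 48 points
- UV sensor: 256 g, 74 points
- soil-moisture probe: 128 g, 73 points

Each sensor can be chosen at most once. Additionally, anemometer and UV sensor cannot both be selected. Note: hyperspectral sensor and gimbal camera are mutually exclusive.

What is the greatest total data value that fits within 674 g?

Taking thermal camera + gimbal camera + radiometer + anemometer + soil-moisture probe: 581 g used, 391 in data value.

391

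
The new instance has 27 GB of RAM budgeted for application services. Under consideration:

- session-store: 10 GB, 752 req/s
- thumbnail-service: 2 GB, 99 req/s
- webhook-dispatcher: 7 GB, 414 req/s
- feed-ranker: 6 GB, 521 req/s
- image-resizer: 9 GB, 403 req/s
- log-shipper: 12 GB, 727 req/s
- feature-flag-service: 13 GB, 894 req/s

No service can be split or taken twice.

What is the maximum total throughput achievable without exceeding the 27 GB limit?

Ranking by ratio (throughput/GB): feed-ranker 86.83, session-store 75.20, feature-flag-service 68.77.
Taking the top-ratio services first gives session-store + thumbnail-service + webhook-dispatcher + feed-ranker for 1786 (25 GB).
The 12 GB tied up in session-store and thumbnail-service is better spent on feature-flag-service — total rises to 1829 (26 GB).
An exhaustive check of the 128 subsets confirms 1829.

1829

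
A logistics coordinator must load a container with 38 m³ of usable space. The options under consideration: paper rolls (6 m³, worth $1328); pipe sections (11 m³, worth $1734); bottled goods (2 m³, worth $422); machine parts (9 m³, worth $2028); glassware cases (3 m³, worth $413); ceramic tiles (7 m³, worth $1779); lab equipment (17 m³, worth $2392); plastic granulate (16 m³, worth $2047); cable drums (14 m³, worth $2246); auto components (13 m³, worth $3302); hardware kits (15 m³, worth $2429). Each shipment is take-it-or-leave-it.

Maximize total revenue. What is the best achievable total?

8859

Taking paper rolls + bottled goods + machine parts + ceramic tiles + auto components: 37 m³ used, 8859 in revenue.
Nothing else within 38 m³ beats 8859.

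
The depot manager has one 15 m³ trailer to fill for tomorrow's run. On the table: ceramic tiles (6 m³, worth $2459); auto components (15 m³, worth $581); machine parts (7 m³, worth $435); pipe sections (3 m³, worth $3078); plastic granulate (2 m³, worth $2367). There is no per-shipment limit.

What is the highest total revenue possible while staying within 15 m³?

17280

Ranking by ratio (revenue/m³): plastic granulate 1183.50, pipe sections 1026.00, ceramic tiles 409.83, machine parts 62.14.
A density-first pass picks 7×plastic granulate — 16569 at 14 m³.
Replace plastic granulate with pipe sections: the trade gains 711 net, giving 17280 at 15 m³.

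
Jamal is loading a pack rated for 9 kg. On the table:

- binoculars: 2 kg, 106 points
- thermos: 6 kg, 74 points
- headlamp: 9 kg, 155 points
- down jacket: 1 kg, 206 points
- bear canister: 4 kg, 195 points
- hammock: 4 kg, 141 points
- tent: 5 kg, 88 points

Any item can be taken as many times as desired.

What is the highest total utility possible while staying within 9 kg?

1854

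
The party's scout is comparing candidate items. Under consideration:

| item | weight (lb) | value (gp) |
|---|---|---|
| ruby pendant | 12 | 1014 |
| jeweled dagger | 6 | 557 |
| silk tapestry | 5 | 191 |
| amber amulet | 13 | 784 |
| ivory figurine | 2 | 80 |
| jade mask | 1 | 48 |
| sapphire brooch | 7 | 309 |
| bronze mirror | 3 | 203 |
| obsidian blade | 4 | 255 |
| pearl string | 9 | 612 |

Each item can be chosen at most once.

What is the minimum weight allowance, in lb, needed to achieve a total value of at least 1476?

Minimise lb subject to total value ≥ 1476.
ruby pendant + jeweled dagger: 1571 value at 18 lb.
Below 18 lb the best achievable stays under 1476.

18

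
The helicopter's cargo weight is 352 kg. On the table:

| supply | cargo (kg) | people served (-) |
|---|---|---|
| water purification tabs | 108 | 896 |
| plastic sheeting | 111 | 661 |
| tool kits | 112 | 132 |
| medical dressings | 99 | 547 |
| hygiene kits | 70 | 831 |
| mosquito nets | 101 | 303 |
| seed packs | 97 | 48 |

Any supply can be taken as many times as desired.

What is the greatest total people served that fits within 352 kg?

4155

Ranking by ratio (people served/kg): hygiene kits 11.87, water purification tabs 8.30, plastic sheeting 5.95.
Taking 5×hygiene kits: 350 kg used, 4155 in people served.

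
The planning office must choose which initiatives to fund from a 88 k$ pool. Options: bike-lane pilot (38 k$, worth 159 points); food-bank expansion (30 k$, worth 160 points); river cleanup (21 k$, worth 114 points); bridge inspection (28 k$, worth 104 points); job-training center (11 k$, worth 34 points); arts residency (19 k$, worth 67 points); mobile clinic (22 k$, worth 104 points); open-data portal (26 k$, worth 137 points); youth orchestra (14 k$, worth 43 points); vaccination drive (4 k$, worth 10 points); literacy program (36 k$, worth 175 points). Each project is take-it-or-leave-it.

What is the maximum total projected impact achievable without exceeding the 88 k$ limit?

Greedy by ratio would take food-bank expansion + river cleanup + job-training center + open-data portal: 88 k$ used, total 445.
Replace job-training center and open-data portal with literacy program: the trade gains 4 net, giving 449 at 87 k$.
Nothing else within 88 k$ beats 449.

449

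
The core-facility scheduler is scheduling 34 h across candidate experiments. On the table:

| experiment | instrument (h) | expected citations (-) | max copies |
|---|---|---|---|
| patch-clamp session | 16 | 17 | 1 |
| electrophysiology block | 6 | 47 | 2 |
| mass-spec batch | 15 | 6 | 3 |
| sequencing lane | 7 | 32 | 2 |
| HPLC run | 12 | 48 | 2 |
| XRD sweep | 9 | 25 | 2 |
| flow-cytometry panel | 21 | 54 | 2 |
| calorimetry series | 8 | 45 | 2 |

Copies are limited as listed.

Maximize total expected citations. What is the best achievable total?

By expected citations per h: electrophysiology block 7.83, calorimetry series 5.62, sequencing lane 4.57, HPLC run 4.00 lead.
Taking the top-ratio experiments first gives 2×electrophysiology block + 2×calorimetry series for 184 (28 h).
The 8 h tied up in calorimetry series is better spent on 2×sequencing lane — total rises to 203 (34 h).

203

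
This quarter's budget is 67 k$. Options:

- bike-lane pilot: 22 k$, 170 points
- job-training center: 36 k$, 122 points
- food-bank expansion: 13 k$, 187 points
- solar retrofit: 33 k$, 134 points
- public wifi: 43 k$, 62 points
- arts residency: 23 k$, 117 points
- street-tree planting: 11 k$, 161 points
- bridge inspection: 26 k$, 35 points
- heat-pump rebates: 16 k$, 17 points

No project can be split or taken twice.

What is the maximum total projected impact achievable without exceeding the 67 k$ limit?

Best packing: bike-lane pilot + food-bank expansion + street-tree planting + heat-pump rebates — 62 k$, 535 total.
Nothing else within 67 k$ beats 535.

535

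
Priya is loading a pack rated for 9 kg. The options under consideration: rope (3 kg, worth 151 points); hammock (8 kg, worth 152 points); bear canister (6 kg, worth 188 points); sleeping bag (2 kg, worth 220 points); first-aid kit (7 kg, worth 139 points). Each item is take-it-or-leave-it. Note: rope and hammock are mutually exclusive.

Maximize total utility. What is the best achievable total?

408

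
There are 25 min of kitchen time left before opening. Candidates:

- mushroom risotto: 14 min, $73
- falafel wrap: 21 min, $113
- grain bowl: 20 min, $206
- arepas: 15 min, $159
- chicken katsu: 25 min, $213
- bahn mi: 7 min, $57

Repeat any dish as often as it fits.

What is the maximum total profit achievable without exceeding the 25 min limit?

216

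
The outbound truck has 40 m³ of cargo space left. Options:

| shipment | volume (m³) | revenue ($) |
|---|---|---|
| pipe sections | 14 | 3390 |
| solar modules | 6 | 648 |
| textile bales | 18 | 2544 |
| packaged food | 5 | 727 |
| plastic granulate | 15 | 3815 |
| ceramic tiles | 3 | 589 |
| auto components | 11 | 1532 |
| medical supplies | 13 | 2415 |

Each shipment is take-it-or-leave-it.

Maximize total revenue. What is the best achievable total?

8737

Greedy by ratio would take pipe sections + packaged food + plastic granulate + ceramic tiles: 37 m³ used, total 8521.
Dropping packaged food and ceramic tiles frees 8 m³; slotting in auto components (11 m³) lifts the total to 8737 at 40 m³.
Next best is pipe sections + solar modules + packaged food + plastic granulate at 8580 (40 m³) — short by 157.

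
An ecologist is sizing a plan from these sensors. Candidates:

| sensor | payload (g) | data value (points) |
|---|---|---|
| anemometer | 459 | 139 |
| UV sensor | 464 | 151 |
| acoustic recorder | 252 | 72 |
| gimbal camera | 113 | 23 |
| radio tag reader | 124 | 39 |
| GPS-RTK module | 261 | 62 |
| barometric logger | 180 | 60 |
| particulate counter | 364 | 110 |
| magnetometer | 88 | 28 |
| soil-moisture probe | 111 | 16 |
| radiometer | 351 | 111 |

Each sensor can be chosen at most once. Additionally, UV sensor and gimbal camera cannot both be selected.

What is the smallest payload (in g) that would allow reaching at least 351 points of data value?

1119

Minimise g subject to total data value ≥ 351.
Taking UV sensor + radio tag reader + barometric logger + radiometer gives 361 (≥ 351) for 1119 g.
No combination under 1119 g hits 351.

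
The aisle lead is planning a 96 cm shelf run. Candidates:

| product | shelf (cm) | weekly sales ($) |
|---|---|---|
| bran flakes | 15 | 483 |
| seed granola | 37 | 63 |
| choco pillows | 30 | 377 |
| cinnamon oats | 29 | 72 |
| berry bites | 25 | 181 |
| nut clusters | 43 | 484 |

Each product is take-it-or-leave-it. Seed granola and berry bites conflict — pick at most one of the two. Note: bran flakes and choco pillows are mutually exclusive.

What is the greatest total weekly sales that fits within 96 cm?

1148

Best packing: bran flakes + berry bites + nut clusters — 83 cm, 1148 total.
No other feasible combination exceeds 1148.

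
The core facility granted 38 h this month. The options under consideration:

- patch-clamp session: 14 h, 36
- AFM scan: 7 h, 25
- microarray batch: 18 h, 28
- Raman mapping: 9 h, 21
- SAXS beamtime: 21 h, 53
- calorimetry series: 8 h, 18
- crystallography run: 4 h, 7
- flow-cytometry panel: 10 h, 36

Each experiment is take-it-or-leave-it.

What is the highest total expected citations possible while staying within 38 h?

114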